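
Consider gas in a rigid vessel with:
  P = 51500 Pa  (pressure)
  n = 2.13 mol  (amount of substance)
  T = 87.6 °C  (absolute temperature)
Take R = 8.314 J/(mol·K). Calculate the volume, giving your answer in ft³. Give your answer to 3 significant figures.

4.38 ft³

Rearranging PV = nRT for V: V = nRT/P.
P = 51500 Pa; n = 2.13 mol; T = 87.6 °C = 360.8 K; R = 8.314 J/(mol·K).
V = 0.1240 m³
0.1240 m³ × (1 ft³ / 0.02832 m³) = 4.381 ft³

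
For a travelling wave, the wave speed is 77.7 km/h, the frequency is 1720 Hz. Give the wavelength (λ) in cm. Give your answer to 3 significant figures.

Rearranging v = f·λ for λ: λ = v/f.
v = 77.7 km/h = 21.58 m/s; f = 1720 Hz.
λ = 0.01255 m
0.01255 m × (1 cm / 0.01000 m) = 1.255 cm

1.25 cm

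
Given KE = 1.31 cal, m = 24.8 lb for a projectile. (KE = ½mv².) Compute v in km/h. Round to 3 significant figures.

Solving KE = ½mv² for v: v = √(2·KE/m).
KE = 1.31 cal = 5.481 J; m = 24.8 lb = 11.25 kg.
v = 0.9872 m/s
0.9872 m/s × (1 km/h / 0.2778 m/s) = 3.554 km/h

3.55 km/h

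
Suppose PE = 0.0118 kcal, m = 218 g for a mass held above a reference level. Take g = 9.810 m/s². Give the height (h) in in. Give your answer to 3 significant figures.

909 in

Rearranging: h = PE/(m·g).
PE = 0.0118 kcal = 49.37 J; m = 218 g = 0.2180 kg; g = 9.810 m/s².
h = 23.09 m
23.09 m × (1 in / 0.02540 m) = 908.9 in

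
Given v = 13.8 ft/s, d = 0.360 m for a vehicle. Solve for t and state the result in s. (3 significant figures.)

0.0856 s

Rearranging: t = d/v.
v = 13.8 ft/s = 4.206 m/s; d = 0.360 m.
t = 0.08559 s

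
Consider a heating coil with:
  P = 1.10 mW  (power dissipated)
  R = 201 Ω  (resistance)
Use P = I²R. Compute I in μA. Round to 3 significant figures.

2340 μA

Solving P = I²R for I: I = √(P/R).
P = 1.10 mW = 0.001100 W; R = 201 Ω.
I = 0.002339 A
0.002339 A × (1 μA / 1.000×10^-6 A) = 2339 μA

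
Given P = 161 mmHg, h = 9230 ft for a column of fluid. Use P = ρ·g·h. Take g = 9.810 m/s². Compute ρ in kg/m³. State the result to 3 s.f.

Rearranging P = ρ·g·h for ρ: ρ = P/(g·h).
P = 161 mmHg = 21465 Pa; h = 9230 ft = 2813 m; g = 9.810 m/s².
ρ = 0.7778 kg/m³

0.778 kg/m³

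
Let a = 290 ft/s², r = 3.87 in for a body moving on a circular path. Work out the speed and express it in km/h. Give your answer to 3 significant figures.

10.6 km/h

Rearranging a = v²/r for v: v = √(a·r).
a = 290 ft/s² = 88.39 m/s²; r = 3.87 in = 0.09830 m.
v = 2.948 m/s
2.948 m/s × (1 km/h / 0.2778 m/s) = 10.61 km/h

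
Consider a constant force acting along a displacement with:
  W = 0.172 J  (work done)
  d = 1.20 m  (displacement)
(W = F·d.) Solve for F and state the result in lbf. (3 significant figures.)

Rearranging W = F·d for F: F = W/d.
W = 0.172 J; d = 1.20 m.
F = 0.1433 N
0.1433 N × (1 lbf / 4.448 N) = 0.03222 lbf

0.0322 lbf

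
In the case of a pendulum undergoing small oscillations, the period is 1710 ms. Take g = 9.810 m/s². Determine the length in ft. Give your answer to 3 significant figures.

Rearranging T = 2π√(L/g) for L: L = g·(T/2π)².
T = 1710 ms = 1.710 s; g = 9.810 m/s².
L = 0.7266 m
0.7266 m × (1 ft / 0.3048 m) = 2.384 ft

2.38 ft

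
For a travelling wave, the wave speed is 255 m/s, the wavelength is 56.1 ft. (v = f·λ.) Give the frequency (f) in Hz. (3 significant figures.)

Rearranging: f = v/λ.
v = 255 m/s; λ = 56.1 ft = 17.10 m.
f = 14.91 Hz

14.9 Hz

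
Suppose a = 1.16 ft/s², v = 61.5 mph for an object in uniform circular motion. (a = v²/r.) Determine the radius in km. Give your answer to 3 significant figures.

2.14 km

Solving a = v²/r for r: r = v²/a.
a = 1.16 ft/s² = 0.3536 m/s²; v = 61.5 mph = 27.49 m/s.
r = 2138 m
2138 m × (1 km / 1000 m) = 2.138 km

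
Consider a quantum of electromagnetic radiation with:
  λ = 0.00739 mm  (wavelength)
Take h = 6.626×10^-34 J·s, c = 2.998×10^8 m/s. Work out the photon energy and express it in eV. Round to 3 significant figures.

0.168 eV

E is given directly by: E = hc/λ.
λ = 0.00739 mm = 7.390×10^-6 m; h = 6.626×10^-34 J·s; c = 2.998×10^8 m/s.
E = 2.688×10^-20 J  (the unit combination reduces to kg·m²/s² = J)
2.688×10^-20 J × (1 eV / 1.602×10^-19 J) = 0.1678 eV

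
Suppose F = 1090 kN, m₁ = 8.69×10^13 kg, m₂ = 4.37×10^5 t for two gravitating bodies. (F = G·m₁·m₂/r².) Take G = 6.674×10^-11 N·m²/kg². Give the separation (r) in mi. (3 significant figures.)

0.948 mi

From Newton's law of gravitation: r = √(G·m₁m₂/F).
F = 1090 kN = 1.090×10^6 N; m₁ = 8.69×10^13 kg; m₂ = 4.37×10^5 t = 4.370×10^8 kg; G = 6.674×10^-11 N·m²/kg².
r = 1525 m
1525 m × (1 mi / 1609 m) = 0.9475 mi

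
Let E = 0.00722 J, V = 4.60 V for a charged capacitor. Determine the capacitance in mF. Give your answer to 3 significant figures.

0.682 mF

Rearranging: C = 2E/V².
E = 0.00722 J; V = 4.60 V.
C = 6.824×10^-4 F
6.824×10^-4 F × (1 mF / 0.001000 F) = 0.6824 mF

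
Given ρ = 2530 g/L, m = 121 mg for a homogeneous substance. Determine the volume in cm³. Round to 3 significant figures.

0.0478 cm³

Solving ρ = m/V for V: V = m/ρ.
ρ = 2530 g/L = 2530 kg/m³; m = 121 mg = 1.210×10^-4 kg.
V = 4.783×10^-8 m³
4.783×10^-8 m³ × (1 cm³ / 1.000×10^-6 m³) = 0.04783 cm³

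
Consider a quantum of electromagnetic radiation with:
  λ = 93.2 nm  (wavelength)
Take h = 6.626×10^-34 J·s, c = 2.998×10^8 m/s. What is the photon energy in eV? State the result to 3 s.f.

13.3 eV

E is given directly by: E = hc/λ.
λ = 93.2 nm = 9.320×10^-8 m; h = 6.626×10^-34 J·s; c = 2.998×10^8 m/s.
E = 2.131×10^-18 J  (the unit combination reduces to kg·m²/s² = J)
2.131×10^-18 J × (1 eV / 1.602×10^-19 J) = 13.30 eV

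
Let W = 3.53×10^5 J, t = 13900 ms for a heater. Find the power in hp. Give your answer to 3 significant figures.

34.1 hp

Directly: P = W/t.
W = 3.53×10^5 J; t = 13900 ms = 13.90 s.
P = 25396 W
25396 W × (1 hp / 745.7 W) = 34.06 hp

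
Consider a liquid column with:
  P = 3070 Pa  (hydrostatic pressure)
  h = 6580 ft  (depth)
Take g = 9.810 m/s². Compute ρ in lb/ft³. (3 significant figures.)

0.00974 lb/ft³

Solving P = ρ·g·h for ρ: ρ = P/(g·h).
P = 3070 Pa; h = 6580 ft = 2006 m; g = 9.810 m/s².
ρ = 0.1560 kg/m³
0.1560 kg/m³ × (1 lb/ft³ / 16.02 kg/m³) = 0.009741 lb/ft³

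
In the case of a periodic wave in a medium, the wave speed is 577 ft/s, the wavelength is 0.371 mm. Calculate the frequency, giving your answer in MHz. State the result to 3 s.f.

Rearranging v = f·λ for f: f = v/λ.
v = 577 ft/s = 175.9 m/s; λ = 0.371 mm = 3.710×10^-4 m.
f = 4.740×10^5 Hz
4.740×10^5 Hz × (1 MHz / 1.000×10^6 Hz) = 0.4740 MHz

0.474 MHz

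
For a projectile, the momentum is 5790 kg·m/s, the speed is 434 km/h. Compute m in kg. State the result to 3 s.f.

Solving p = m·v for m: m = p/v.
p = 5790 kg·m/s; v = 434 km/h = 120.6 m/s.
m = 48.03 kg

48.0 kg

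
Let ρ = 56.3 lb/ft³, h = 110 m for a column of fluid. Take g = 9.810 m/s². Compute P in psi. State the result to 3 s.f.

141 psi

Directly: P = ρgh.
ρ = 56.3 lb/ft³ = 901.8 kg/m³; h = 110 m; g = 9.810 m/s².
P = 9.732×10^5 Pa
9.732×10^5 Pa × (1 psi / 6895 Pa) = 141.1 psi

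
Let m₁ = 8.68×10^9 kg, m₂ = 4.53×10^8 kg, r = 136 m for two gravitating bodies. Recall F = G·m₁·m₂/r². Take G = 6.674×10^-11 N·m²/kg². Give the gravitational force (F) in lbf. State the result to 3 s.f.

F is given directly by: F = Gm₁m₂/r².
m₁ = 8.68×10^9 kg; m₂ = 4.53×10^8 kg; r = 136 m; G = 6.674×10^-11 N·m²/kg².
F = 14188 N  (the unit combination reduces to kg·m/s² = N)
14188 N × (1 lbf / 4.448 N) = 3190 lbf

3190 lbf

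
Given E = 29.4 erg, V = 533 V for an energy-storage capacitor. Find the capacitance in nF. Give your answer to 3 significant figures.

Solving E = ½C·V² for C: C = 2E/V².
E = 29.4 erg = 2.940×10^-6 J; V = 533 V.
C = 2.070×10^-11 F
2.070×10^-11 F × (1 nF / 1.000×10^-9 F) = 0.02070 nF

0.0207 nF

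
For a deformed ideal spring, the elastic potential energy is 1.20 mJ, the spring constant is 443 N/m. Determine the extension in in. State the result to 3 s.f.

0.0916 in

Solving U = ½k·x² for x: x = √(2U/k).
U = 1.20 mJ = 0.001200 J; k = 443 N/m.
x = 0.002328 m
0.002328 m × (1 in / 0.02540 m) = 0.09164 in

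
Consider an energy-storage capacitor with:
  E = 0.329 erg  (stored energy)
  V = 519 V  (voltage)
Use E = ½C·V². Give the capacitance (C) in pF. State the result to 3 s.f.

0.244 pF

Solving E = ½C·V² for C: C = 2E/V².
E = 0.329 erg = 3.290×10^-8 J; V = 519 V.
C = 2.443×10^-13 F
2.443×10^-13 F × (1 pF / 1.000×10^-12 F) = 0.2443 pF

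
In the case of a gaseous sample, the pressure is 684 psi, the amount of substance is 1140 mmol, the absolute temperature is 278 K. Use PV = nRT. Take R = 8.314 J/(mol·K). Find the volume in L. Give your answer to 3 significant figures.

From the ideal-gas law: V = nRT/P.
P = 684 psi = 4.716×10^6 Pa; n = 1140 mmol = 1.140 mol; T = 278 K; R = 8.314 J/(mol·K).
V = 5.587×10^-4 m³
5.587×10^-4 m³ × (1 L / 0.001000 m³) = 0.5587 L

0.559 L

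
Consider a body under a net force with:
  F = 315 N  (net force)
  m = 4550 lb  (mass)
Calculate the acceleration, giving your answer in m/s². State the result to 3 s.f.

From Newton's second law: a = F/m.
F = 315 N; m = 4550 lb = 2064 kg.
a = 0.1526 m/s²

0.153 m/s²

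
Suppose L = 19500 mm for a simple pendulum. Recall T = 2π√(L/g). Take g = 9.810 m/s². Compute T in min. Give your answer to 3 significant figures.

Directly: T = 2π√(L/g).
L = 19500 mm = 19.50 m; g = 9.810 m/s².
T = 8.859 s
8.859 s × (1 min / 60.00 s) = 0.1476 min

0.148 min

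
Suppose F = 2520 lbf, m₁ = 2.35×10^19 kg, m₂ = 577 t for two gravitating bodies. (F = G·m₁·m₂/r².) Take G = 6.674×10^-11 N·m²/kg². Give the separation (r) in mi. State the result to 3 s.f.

From Newton's law of gravitation: r = √(G·m₁m₂/F).
F = 2520 lbf = 11210 N; m₁ = 2.35×10^19 kg; m₂ = 577 t = 5.770×10^5 kg; G = 6.674×10^-11 N·m²/kg².
r = 2.841×10^5 m
2.841×10^5 m × (1 mi / 1609 m) = 176.6 mi

177 mi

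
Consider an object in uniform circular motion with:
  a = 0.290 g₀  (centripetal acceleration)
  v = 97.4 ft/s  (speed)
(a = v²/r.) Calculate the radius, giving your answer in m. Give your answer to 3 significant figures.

Rearranging: r = v²/a.
a = 0.290 g₀ = 2.844 m/s²; v = 97.4 ft/s = 29.69 m/s.
r = 309.9 m

310 m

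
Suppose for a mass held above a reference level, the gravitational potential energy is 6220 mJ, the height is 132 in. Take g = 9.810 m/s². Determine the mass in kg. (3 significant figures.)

0.189 kg

Rearranging PE = m·g·h for m: m = PE/(g·h).
PE = 6220 mJ = 6.220 J; h = 132 in = 3.353 m; g = 9.810 m/s².
m = 0.1891 kg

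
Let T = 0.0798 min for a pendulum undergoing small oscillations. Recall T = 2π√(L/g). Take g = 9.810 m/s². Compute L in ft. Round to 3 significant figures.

Rearranging: L = g·(T/2π)².
T = 0.0798 min = 4.788 s; g = 9.810 m/s².
L = 5.697 m
5.697 m × (1 ft / 0.3048 m) = 18.69 ft

18.7 ft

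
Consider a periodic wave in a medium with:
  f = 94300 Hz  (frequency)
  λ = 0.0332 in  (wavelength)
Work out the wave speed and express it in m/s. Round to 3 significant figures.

Directly: v = fλ.
f = 94300 Hz; λ = 0.0332 in = 8.433×10^-4 m.
v = 79.52 m/s

79.5 m/s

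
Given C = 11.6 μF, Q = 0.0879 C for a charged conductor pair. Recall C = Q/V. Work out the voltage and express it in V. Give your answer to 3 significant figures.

7580 V

Rearranging C = Q/V for V: V = Q/C.
C = 11.6 μF = 1.160×10^-5 F; Q = 0.0879 C.
V = 7578 V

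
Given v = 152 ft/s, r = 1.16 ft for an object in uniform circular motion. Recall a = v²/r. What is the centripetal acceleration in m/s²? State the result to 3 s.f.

6070 m/s²

a is given directly by: a = v²/r.
v = 152 ft/s = 46.33 m/s; r = 1.16 ft = 0.3536 m.
a = 6071 m/s²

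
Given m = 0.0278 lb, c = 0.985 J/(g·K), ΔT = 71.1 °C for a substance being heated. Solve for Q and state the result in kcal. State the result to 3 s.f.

Q is given directly by: Q = mcΔT.
m = 0.0278 lb = 0.01261 kg; c = 0.985 J/(g·K) = 985.0 J/(kg·K); ΔT = 71.1 °C = 71.10 K.
Q = 883.1 J
883.1 J × (1 kcal / 4184 J) = 0.2111 kcal

0.211 kcal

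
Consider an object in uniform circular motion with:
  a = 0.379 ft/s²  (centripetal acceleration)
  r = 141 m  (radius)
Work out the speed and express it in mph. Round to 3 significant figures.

9.03 mph

Solving a = v²/r for v: v = √(a·r).
a = 0.379 ft/s² = 0.1155 m/s²; r = 141 m.
v = 4.036 m/s
4.036 m/s × (1 mph / 0.4470 m/s) = 9.028 mph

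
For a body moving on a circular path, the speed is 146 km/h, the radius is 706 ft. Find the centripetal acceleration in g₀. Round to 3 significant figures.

0.779 g₀

a is given directly by: a = v²/r.
v = 146 km/h = 40.56 m/s; r = 706 ft = 215.2 m.
a = 7.643 m/s²
7.643 m/s² × (1 g₀ / 9.807 m/s²) = 0.7794 g₀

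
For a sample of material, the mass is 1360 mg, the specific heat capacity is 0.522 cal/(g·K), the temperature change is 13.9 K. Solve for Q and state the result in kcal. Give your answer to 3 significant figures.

0.00987 kcal

Q is given directly by: Q = mcΔT.
m = 1360 mg = 0.001360 kg; c = 0.522 cal/(g·K) = 2184 J/(kg·K); ΔT = 13.9 K.
Q = 41.29 J
41.29 J × (1 kcal / 4184 J) = 0.009868 kcal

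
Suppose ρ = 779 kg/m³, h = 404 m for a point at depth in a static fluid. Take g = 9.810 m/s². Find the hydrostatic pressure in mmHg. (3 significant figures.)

23200 mmHg

Directly: P = ρgh.
ρ = 779 kg/m³; h = 404 m; g = 9.810 m/s².
P = 3.087×10^6 Pa
3.087×10^6 Pa × (1 mmHg / 133.3 Pa) = 23157 mmHg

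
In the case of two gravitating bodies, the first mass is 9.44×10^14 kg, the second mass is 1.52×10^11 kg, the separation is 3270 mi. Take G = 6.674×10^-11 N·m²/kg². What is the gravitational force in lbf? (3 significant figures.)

Directly: F = Gm₁m₂/r².
m₁ = 9.44×10^14 kg; m₂ = 1.52×10^11 kg; r = 3270 mi = 5.263×10^6 m; G = 6.674×10^-11 N·m²/kg².
F = 345.8 N
345.8 N × (1 lbf / 4.448 N) = 77.74 lbf

77.7 lbf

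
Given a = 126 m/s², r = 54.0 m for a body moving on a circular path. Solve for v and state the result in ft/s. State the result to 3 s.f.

Rearranging a = v²/r for v: v = √(a·r).
a = 126 m/s²; r = 54.0 m.
v = 82.49 m/s
82.49 m/s × (1 ft/s / 0.3048 m/s) = 270.6 ft/s

271 ft/s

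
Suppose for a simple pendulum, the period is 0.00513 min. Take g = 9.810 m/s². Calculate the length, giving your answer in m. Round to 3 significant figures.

Rearranging T = 2π√(L/g) for L: L = g·(T/2π)².
T = 0.00513 min = 0.3078 s; g = 9.810 m/s².
L = 0.02354 m

0.0235 m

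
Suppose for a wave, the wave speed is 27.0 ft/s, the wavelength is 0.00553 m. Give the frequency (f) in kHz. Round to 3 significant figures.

1.49 kHz

Rearranging v = f·λ for f: f = v/λ.
v = 27.0 ft/s = 8.230 m/s; λ = 0.00553 m.
f = 1488 Hz
1488 Hz × (1 kHz / 1000 Hz) = 1.488 kHz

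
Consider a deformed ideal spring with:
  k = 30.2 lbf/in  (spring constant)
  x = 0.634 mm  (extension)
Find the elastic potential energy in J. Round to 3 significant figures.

0.00106 J

Directly: U = ½kx².
k = 30.2 lbf/in = 5289 N/m; x = 0.634 mm = 6.340×10^-4 m.
U = 0.001063 J  (the unit combination reduces to kg·m²/s² = J)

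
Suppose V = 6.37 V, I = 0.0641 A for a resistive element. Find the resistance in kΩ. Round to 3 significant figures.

Solving V = I·R for R: R = V/I.
V = 6.37 V; I = 0.0641 A.
R = 99.38 Ω
99.38 Ω × (1 kΩ / 1000 Ω) = 0.09938 kΩ

0.0994 kΩ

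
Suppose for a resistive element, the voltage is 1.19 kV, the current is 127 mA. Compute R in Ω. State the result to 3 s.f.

Solving V = I·R for R: R = V/I.
V = 1.19 kV = 1190 V; I = 127 mA = 0.1270 A.
R = 9370 Ω

9370 Ω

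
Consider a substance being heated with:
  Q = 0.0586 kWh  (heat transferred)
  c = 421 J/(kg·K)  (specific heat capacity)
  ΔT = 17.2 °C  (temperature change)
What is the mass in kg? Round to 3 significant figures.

Solving Q = m·c·ΔT for m: m = Q/(c·ΔT).
Q = 0.0586 kWh = 2.110×10^5 J; c = 421 J/(kg·K); ΔT = 17.2 °C = 17.20 K.
m = 29.13 kg

29.1 kg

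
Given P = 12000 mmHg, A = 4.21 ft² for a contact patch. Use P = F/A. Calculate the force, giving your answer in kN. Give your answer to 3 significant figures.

626 kN

Rearranging: F = P·A.
P = 12000 mmHg = 1.600×10^6 Pa; A = 4.21 ft² = 0.3911 m².
F = 6.257×10^5 N  (the unit combination reduces to kg·m/s² = N)
6.257×10^5 N × (1 kN / 1000 N) = 625.7 kN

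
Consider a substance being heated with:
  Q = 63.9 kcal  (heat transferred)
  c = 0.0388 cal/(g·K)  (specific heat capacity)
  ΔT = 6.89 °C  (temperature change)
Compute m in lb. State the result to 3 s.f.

Solving Q = m·c·ΔT for m: m = Q/(c·ΔT).
Q = 63.9 kcal = 2.674×10^5 J; c = 0.0388 cal/(g·K) = 162.3 J/(kg·K); ΔT = 6.89 °C = 6.890 K.
m = 239.0 kg
239.0 kg × (1 lb / 0.4536 kg) = 527.0 lb

527 lb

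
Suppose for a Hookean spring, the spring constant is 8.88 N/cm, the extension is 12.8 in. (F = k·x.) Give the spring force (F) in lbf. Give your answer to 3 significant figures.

Directly: F = kx.
k = 8.88 N/cm = 888.0 N/m; x = 12.8 in = 0.3251 m.
F = 288.7 N
288.7 N × (1 lbf / 4.448 N) = 64.90 lbf

64.9 lbf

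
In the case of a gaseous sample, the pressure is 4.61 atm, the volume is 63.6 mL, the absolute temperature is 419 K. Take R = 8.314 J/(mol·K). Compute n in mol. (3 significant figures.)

From the ideal-gas law: n = PV/(RT).
P = 4.61 atm = 4.671×10^5 Pa; V = 63.6 mL = 6.360×10^-5 m³; T = 419 K; R = 8.314 J/(mol·K).
n = 0.008528 mol

0.00853 mol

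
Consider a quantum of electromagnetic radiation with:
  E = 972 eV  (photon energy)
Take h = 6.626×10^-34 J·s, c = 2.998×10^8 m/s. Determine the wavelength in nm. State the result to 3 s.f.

1.28 nm

Rearranging: λ = hc/E.
E = 972 eV = 1.557×10^-16 J; h = 6.626×10^-34 J·s; c = 2.998×10^8 m/s.
λ = 1.276×10^-9 m
1.276×10^-9 m × (1 nm / 1.000×10^-9 m) = 1.276 nm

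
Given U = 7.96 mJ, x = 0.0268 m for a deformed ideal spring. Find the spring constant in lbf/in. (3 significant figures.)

Rearranging U = ½k·x² for k: k = 2U/x².
U = 7.96 mJ = 0.007960 J; x = 0.0268 m.
k = 22.17 N/m
22.17 N/m × (1 lbf/in / 175.1 N/m) = 0.1266 lbf/in

0.127 lbf/in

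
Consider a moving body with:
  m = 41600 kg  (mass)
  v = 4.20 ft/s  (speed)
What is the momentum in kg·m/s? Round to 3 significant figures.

53300 kg·m/s

p is given directly by: p = mv.
m = 41600 kg; v = 4.20 ft/s = 1.280 m/s.
p = 53255 kg·m/s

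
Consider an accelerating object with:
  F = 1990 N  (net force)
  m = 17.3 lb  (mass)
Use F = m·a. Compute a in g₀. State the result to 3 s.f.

From Newton's second law: a = F/m.
F = 1990 N; m = 17.3 lb = 7.847 kg.
a = 253.6 m/s²
253.6 m/s² × (1 g₀ / 9.807 m/s²) = 25.86 g₀

25.9 g₀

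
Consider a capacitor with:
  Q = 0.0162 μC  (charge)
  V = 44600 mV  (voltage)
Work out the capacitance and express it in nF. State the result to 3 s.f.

Directly: C = Q/V.
Q = 0.0162 μC = 1.620×10^-8 C; V = 44600 mV = 44.60 V.
C = 3.632×10^-10 F
3.632×10^-10 F × (1 nF / 1.000×10^-9 F) = 0.3632 nF

0.363 nF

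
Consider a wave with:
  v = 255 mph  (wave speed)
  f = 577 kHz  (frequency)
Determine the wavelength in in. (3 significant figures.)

0.00778 in

Rearranging v = f·λ for λ: λ = v/f.
v = 255 mph = 114.0 m/s; f = 577 kHz = 5.770×10^5 Hz.
λ = 1.976×10^-4 m
1.976×10^-4 m × (1 in / 0.02540 m) = 0.007778 in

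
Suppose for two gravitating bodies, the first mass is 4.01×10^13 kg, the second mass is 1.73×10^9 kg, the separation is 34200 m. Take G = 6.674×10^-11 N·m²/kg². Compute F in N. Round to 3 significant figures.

3960 N

F is given directly by: F = Gm₁m₂/r².
m₁ = 4.01×10^13 kg; m₂ = 1.73×10^9 kg; r = 34200 m; G = 6.674×10^-11 N·m²/kg².
F = 3958 N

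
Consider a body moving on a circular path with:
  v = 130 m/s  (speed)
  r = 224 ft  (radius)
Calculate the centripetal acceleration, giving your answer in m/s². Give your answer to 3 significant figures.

Directly: a = v²/r.
v = 130 m/s; r = 224 ft = 68.28 m.
a = 247.5 m/s²

248 m/s²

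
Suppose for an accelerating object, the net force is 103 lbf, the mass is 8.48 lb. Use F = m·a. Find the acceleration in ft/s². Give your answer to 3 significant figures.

Solving F = m·a for a: a = F/m.
F = 103 lbf = 458.2 N; m = 8.48 lb = 3.846 kg.
a = 119.1 m/s²
119.1 m/s² × (1 ft/s² / 0.3048 m/s²) = 390.8 ft/s²

391 ft/s²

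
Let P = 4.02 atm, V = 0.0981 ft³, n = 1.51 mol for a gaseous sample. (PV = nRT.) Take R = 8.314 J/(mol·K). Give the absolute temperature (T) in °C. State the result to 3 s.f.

From the ideal-gas law: T = PV/(nR).
P = 4.02 atm = 4.073×10^5 Pa; V = 0.0981 ft³ = 0.002778 m³; n = 1.51 mol; R = 8.314 J/(mol·K).
T = 90.13 K
90.13 K − 273.15 = -183.0 °C

-183 °C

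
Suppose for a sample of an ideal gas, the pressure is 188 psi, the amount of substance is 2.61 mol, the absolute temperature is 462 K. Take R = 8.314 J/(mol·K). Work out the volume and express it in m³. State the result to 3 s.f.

From the ideal-gas law: V = nRT/P.
P = 188 psi = 1.296×10^6 Pa; n = 2.61 mol; T = 462 K; R = 8.314 J/(mol·K).
V = 0.007734 m³

0.00773 m³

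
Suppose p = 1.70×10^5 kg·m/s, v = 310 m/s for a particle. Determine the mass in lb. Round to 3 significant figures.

Rearranging: m = p/v.
p = 1.70×10^5 kg·m/s; v = 310 m/s.
m = 548.4 kg
548.4 kg × (1 lb / 0.4536 kg) = 1209 lb

1210 lb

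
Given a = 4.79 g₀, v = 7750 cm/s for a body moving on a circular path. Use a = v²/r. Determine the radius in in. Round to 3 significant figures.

5030 in

Rearranging: r = v²/a.
a = 4.79 g₀ = 46.97 m/s²; v = 7750 cm/s = 77.50 m/s.
r = 127.9 m
127.9 m × (1 in / 0.02540 m) = 5034 in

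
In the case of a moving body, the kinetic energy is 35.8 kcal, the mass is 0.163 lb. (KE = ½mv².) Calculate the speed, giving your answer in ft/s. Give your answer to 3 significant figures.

6600 ft/s

Rearranging KE = ½mv² for v: v = √(2·KE/m).
KE = 35.8 kcal = 1.498×10^5 J; m = 0.163 lb = 0.07394 kg.
v = 2013 m/s
2013 m/s × (1 ft/s / 0.3048 m/s) = 6604 ft/s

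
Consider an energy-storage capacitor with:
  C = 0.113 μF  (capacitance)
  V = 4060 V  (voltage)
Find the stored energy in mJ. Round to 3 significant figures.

931 mJ

Directly: E = ½CV².
C = 0.113 μF = 1.130×10^-7 F; V = 4060 V.
E = 0.9313 J
0.9313 J × (1 mJ / 0.001000 J) = 931.3 mJ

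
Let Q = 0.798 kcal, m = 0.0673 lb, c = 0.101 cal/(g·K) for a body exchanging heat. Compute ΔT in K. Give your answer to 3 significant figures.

Rearranging: ΔT = Q/(m·c).
Q = 0.798 kcal = 3339 J; m = 0.0673 lb = 0.03053 kg; c = 0.101 cal/(g·K) = 422.6 J/(kg·K).
ΔT = 258.8 K

259 K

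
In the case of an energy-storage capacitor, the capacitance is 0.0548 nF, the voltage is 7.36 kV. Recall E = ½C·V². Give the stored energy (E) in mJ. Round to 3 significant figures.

1.48 mJ

Directly: E = ½CV².
C = 0.0548 nF = 5.480×10^-11 F; V = 7.36 kV = 7360 V.
E = 0.001484 J
0.001484 J × (1 mJ / 0.001000 J) = 1.484 mJ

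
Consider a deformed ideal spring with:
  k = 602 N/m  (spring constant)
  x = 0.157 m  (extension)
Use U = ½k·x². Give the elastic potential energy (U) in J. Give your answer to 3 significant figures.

U is given directly by: U = ½kx².
k = 602 N/m; x = 0.157 m.
U = 7.419 J

7.42 J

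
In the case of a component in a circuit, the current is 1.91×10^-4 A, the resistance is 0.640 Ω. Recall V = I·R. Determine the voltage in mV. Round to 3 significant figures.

0.122 mV

From Ohm's law: V = IR.
I = 1.91×10^-4 A; R = 0.640 Ω.
V = 1.222×10^-4 V
1.222×10^-4 V × (1 mV / 0.001000 V) = 0.1222 mV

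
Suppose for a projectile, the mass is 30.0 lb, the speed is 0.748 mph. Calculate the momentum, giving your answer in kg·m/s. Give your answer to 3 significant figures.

Directly: p = mv.
m = 30.0 lb = 13.61 kg; v = 0.748 mph = 0.3344 m/s.
p = 4.550 kg·m/s

4.55 kg·m/s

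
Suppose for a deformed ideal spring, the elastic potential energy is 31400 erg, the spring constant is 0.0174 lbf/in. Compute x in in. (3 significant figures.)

1.79 in

Rearranging: x = √(2U/k).
U = 31400 erg = 0.003140 J; k = 0.0174 lbf/in = 3.047 N/m.
x = 0.04540 m
0.04540 m × (1 in / 0.02540 m) = 1.787 in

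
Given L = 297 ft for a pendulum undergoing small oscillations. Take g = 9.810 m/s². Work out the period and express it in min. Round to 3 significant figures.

0.318 min

Directly: T = 2π√(L/g).
L = 297 ft = 90.53 m; g = 9.810 m/s².
T = 19.09 s
19.09 s × (1 min / 60.00 s) = 0.3181 min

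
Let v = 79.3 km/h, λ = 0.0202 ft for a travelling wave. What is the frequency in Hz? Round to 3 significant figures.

3580 Hz

Rearranging v = f·λ for f: f = v/λ.
v = 79.3 km/h = 22.03 m/s; λ = 0.0202 ft = 0.006157 m.
f = 3578 Hz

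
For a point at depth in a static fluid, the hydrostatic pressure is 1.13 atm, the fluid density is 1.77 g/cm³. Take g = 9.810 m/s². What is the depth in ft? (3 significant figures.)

21.6 ft

Rearranging: h = P/(ρ·g).
P = 1.13 atm = 1.145×10^5 Pa; ρ = 1.77 g/cm³ = 1770 kg/m³; g = 9.810 m/s².
h = 6.594 m
6.594 m × (1 ft / 0.3048 m) = 21.63 ft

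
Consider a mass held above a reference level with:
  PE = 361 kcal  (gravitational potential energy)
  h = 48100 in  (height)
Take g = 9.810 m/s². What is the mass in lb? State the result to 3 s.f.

278 lb

Rearranging PE = m·g·h for m: m = PE/(g·h).
PE = 361 kcal = 1.510×10^6 J; h = 48100 in = 1222 m; g = 9.810 m/s².
m = 126.0 kg
126.0 kg × (1 lb / 0.4536 kg) = 277.8 lb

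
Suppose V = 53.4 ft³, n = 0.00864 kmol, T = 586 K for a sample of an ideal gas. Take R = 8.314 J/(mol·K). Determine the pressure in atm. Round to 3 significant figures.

P is given directly by: P = nRT/V.
V = 53.4 ft³ = 1.512 m³; n = 0.00864 kmol = 8.640 mol; T = 586 K; R = 8.314 J/(mol·K).
P = 27838 Pa  (the unit combination reduces to kg/(m·s²) = Pa)
27838 Pa × (1 atm / 1.013×10^5 Pa) = 0.2747 atm

0.275 atm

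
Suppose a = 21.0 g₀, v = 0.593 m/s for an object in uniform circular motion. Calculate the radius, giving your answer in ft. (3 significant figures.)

Rearranging a = v²/r for r: r = v²/a.
a = 21.0 g₀ = 205.9 m/s²; v = 0.593 m/s.
r = 0.001708 m
0.001708 m × (1 ft / 0.3048 m) = 0.005602 ft

0.00560 ft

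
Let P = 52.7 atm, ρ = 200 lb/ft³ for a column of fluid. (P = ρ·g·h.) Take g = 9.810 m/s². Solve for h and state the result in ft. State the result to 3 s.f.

Solving P = ρ·g·h for h: h = P/(ρ·g).
P = 52.7 atm = 5.340×10^6 Pa; ρ = 200 lb/ft³ = 3204 kg/m³; g = 9.810 m/s².
h = 169.9 m
169.9 m × (1 ft / 0.3048 m) = 557.4 ft

557 ft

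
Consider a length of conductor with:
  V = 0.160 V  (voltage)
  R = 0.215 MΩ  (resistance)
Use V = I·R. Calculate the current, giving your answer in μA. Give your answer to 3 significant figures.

0.744 μA

From Ohm's law: I = V/R.
V = 0.160 V; R = 0.215 MΩ = 2.150×10^5 Ω.
I = 7.442×10^-7 A
7.442×10^-7 A × (1 μA / 1.000×10^-6 A) = 0.7442 μA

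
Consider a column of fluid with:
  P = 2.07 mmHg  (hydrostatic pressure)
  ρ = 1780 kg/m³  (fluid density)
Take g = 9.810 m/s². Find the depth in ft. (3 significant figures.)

0.0519 ft

Rearranging P = ρ·g·h for h: h = P/(ρ·g).
P = 2.07 mmHg = 276.0 Pa; ρ = 1780 kg/m³; g = 9.810 m/s².
h = 0.01580 m
0.01580 m × (1 ft / 0.3048 m) = 0.05185 ft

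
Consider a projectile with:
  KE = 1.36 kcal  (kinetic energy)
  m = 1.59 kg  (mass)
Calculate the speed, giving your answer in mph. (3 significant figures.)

189 mph

Rearranging KE = ½mv² for v: v = √(2·KE/m).
KE = 1.36 kcal = 5690 J; m = 1.59 kg.
v = 84.60 m/s
84.60 m/s × (1 mph / 0.4470 m/s) = 189.2 mph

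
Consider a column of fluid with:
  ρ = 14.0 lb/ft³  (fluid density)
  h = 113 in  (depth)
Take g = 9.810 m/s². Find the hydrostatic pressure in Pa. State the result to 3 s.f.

6310 Pa

Directly: P = ρgh.
ρ = 14.0 lb/ft³ = 224.3 kg/m³; h = 113 in = 2.870 m; g = 9.810 m/s².
P = 6314 Pa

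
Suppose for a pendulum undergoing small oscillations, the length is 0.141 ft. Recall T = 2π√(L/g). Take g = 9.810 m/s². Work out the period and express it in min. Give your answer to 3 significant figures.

0.00693 min

T is given directly by: T = 2π√(L/g).
L = 0.141 ft = 0.04298 m; g = 9.810 m/s².
T = 0.4159 s
0.4159 s × (1 min / 60.00 s) = 0.006931 min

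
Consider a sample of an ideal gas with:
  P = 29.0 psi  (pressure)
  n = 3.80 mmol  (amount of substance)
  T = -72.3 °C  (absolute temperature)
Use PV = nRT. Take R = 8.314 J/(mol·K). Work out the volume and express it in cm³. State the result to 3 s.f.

31.7 cm³

Solving PV = nRT for V: V = nRT/P.
P = 29.0 psi = 1.999×10^5 Pa; n = 3.80 mmol = 0.003800 mol; T = -72.3 °C = 200.8 K; R = 8.314 J/(mol·K).
V = 3.174×10^-5 m³
3.174×10^-5 m³ × (1 cm³ / 1.000×10^-6 m³) = 31.74 cm³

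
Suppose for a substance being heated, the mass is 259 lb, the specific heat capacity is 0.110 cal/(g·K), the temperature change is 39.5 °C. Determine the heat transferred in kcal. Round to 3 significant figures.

Q is given directly by: Q = mcΔT.
m = 259 lb = 117.5 kg; c = 0.110 cal/(g·K) = 460.2 J/(kg·K); ΔT = 39.5 °C = 39.50 K.
Q = 2.136×10^6 J
2.136×10^6 J × (1 kcal / 4184 J) = 510.5 kcal

510 kcal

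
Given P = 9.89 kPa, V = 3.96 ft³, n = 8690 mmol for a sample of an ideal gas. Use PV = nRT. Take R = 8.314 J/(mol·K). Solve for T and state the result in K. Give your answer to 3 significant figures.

15.3 K

Rearranging PV = nRT for T: T = PV/(nR).
P = 9.89 kPa = 9890 Pa; V = 3.96 ft³ = 0.1121 m³; n = 8690 mmol = 8.690 mol; R = 8.314 J/(mol·K).
T = 15.35 K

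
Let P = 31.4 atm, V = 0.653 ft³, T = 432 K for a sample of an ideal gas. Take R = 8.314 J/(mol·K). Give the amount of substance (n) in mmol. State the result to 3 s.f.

From the ideal-gas law: n = PV/(RT).
P = 31.4 atm = 3.182×10^6 Pa; V = 0.653 ft³ = 0.01849 m³; T = 432 K; R = 8.314 J/(mol·K).
n = 16.38 mol
16.38 mol × (1 mmol / 0.001000 mol) = 16380 mmol

16400 mmol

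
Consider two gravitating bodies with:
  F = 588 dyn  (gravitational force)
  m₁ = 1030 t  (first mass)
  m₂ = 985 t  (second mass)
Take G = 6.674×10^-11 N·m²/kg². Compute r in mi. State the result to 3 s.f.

Rearranging: r = √(G·m₁m₂/F).
F = 588 dyn = 0.005880 N; m₁ = 1030 t = 1.030×10^6 kg; m₂ = 985 t = 9.850×10^5 kg; G = 6.674×10^-11 N·m²/kg².
r = 107.3 m
107.3 m × (1 mi / 1609 m) = 0.06668 mi

0.0667 mi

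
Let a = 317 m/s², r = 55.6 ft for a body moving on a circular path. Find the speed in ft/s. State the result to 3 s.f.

240 ft/s

Solving a = v²/r for v: v = √(a·r).
a = 317 m/s²; r = 55.6 ft = 16.95 m.
v = 73.30 m/s
73.30 m/s × (1 ft/s / 0.3048 m/s) = 240.5 ft/s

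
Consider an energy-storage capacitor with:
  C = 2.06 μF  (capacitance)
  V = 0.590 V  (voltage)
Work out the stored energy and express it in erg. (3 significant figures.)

3.59 erg

Directly: E = ½CV².
C = 2.06 μF = 2.060×10^-6 F; V = 0.590 V.
E = 3.585×10^-7 J  (the unit combination reduces to kg·m²/s² = J)
3.585×10^-7 J × (1 erg / 1.000×10^-7 J) = 3.585 erg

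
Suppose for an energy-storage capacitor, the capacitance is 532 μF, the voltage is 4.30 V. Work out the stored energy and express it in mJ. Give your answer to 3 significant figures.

4.92 mJ

E is given directly by: E = ½CV².
C = 532 μF = 5.320×10^-4 F; V = 4.30 V.
E = 0.004918 J  (the unit combination reduces to kg·m²/s² = J)
0.004918 J × (1 mJ / 0.001000 J) = 4.918 mJ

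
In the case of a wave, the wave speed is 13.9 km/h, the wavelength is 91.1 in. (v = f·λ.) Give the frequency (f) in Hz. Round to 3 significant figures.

1.67 Hz

Solving v = f·λ for f: f = v/λ.
v = 13.9 km/h = 3.861 m/s; λ = 91.1 in = 2.314 m.
f = 1.669 Hz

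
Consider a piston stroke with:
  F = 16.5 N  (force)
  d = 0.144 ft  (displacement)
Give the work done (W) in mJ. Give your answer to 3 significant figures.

Directly: W = F·d.
F = 16.5 N; d = 0.144 ft = 0.04389 m.
W = 0.7242 J
0.7242 J × (1 mJ / 0.001000 J) = 724.2 mJ

724 mJ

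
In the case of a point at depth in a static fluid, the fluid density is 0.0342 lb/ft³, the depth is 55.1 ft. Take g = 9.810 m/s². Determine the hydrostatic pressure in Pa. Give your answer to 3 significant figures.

P is given directly by: P = ρgh.
ρ = 0.0342 lb/ft³ = 0.5478 kg/m³; h = 55.1 ft = 16.79 m; g = 9.810 m/s².
P = 90.26 Pa  (the unit combination reduces to kg/(m·s²) = Pa)

90.3 Pa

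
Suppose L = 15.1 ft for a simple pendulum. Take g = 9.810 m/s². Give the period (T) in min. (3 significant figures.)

0.0717 min

T is given directly by: T = 2π√(L/g).
L = 15.1 ft = 4.602 m; g = 9.810 m/s².
T = 4.304 s
4.304 s × (1 min / 60.00 s) = 0.07173 min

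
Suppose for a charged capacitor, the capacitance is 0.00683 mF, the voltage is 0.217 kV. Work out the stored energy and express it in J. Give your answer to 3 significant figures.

Directly: E = ½CV².
C = 0.00683 mF = 6.830×10^-6 F; V = 0.217 kV = 217.0 V.
E = 0.1608 J  (the unit combination reduces to kg·m²/s² = J)

0.161 J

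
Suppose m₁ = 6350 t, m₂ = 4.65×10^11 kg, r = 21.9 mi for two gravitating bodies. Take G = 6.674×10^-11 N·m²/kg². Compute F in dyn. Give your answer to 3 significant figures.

F is given directly by: F = Gm₁m₂/r².
m₁ = 6350 t = 6.350×10^6 kg; m₂ = 4.65×10^11 kg; r = 21.9 mi = 35245 m; G = 6.674×10^-11 N·m²/kg².
F = 0.1586 N
0.1586 N × (1 dyn / 1.000×10^-5 N) = 15865 dyn

15900 dyn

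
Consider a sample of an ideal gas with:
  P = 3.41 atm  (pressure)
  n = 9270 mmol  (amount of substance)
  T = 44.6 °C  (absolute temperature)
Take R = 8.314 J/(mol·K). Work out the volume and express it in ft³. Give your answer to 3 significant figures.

Solving PV = nRT for V: V = nRT/P.
P = 3.41 atm = 3.455×10^5 Pa; n = 9270 mmol = 9.270 mol; T = 44.6 °C = 317.8 K; R = 8.314 J/(mol·K).
V = 0.07088 m³
0.07088 m³ × (1 ft³ / 0.02832 m³) = 2.503 ft³

2.50 ft³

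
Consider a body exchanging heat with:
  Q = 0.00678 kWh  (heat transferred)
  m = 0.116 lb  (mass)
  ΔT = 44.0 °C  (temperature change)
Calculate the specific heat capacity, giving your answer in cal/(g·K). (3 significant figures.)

2.52 cal/(g·K)

Rearranging: c = Q/(m·ΔT).
Q = 0.00678 kWh = 24408 J; m = 0.116 lb = 0.05262 kg; ΔT = 44.0 °C = 44.00 K.
c = 10543 J/(kg·K)
10543 J/(kg·K) × (1 cal/(g·K) / 4184 J/(kg·K)) = 2.520 cal/(g·K)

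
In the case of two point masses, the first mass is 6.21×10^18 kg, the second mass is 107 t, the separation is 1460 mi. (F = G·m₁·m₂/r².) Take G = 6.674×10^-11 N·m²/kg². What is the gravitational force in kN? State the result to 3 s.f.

0.00803 kN

F is given directly by: F = Gm₁m₂/r².
m₁ = 6.21×10^18 kg; m₂ = 107 t = 1.070×10^5 kg; r = 1460 mi = 2.350×10^6 m; G = 6.674×10^-11 N·m²/kg².
F = 8.033 N
8.033 N × (1 kN / 1000 N) = 0.008033 kN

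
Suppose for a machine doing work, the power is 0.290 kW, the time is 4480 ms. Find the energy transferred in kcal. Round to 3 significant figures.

Rearranging P = W/t for W: W = P·t.
P = 0.290 kW = 290.0 W; t = 4480 ms = 4.480 s.
W = 1299 J  (the unit combination reduces to kg·m²/s² = J)
1299 J × (1 kcal / 4184 J) = 0.3105 kcal

0.311 kcal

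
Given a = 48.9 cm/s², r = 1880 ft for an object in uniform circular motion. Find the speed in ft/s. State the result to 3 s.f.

Solving a = v²/r for v: v = √(a·r).
a = 48.9 cm/s² = 0.4890 m/s²; r = 1880 ft = 573.0 m.
v = 16.74 m/s
16.74 m/s × (1 ft/s / 0.3048 m/s) = 54.92 ft/s

54.9 ft/s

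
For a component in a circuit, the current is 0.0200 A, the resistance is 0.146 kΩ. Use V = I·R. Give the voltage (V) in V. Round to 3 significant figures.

2.92 V

From Ohm's law: V = IR.
I = 0.0200 A; R = 0.146 kΩ = 146.0 Ω.
V = 2.920 V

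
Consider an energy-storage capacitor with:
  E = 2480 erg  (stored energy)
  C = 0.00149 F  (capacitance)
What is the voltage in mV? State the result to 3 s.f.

577 mV

Solving E = ½C·V² for V: V = √(2E/C).
E = 2480 erg = 2.480×10^-4 J; C = 0.00149 F.
V = 0.5770 V
0.5770 V × (1 mV / 0.001000 V) = 577.0 mV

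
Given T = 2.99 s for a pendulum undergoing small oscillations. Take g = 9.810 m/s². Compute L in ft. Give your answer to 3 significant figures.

Rearranging T = 2π√(L/g) for L: L = g·(T/2π)².
T = 2.99 s; g = 9.810 m/s².
L = 2.222 m
2.222 m × (1 ft / 0.3048 m) = 7.288 ft

7.29 ft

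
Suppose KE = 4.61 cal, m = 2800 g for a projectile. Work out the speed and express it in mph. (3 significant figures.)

Rearranging KE = ½mv² for v: v = √(2·KE/m).
KE = 4.61 cal = 19.29 J; m = 2800 g = 2.800 kg.
v = 3.712 m/s
3.712 m/s × (1 mph / 0.4470 m/s) = 8.303 mph

8.30 mph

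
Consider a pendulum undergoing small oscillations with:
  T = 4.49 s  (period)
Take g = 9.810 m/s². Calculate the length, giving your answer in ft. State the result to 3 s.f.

Rearranging T = 2π√(L/g) for L: L = g·(T/2π)².
T = 4.49 s; g = 9.810 m/s².
L = 5.010 m
5.010 m × (1 ft / 0.3048 m) = 16.44 ft

16.4 ft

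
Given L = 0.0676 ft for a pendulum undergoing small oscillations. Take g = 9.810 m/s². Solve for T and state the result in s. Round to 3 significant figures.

T is given directly by: T = 2π√(L/g).
L = 0.0676 ft = 0.02060 m; g = 9.810 m/s².
T = 0.2880 s

0.288 s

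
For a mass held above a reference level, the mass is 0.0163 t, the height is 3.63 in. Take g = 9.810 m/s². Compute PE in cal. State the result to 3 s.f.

Directly: PE = mgh.
m = 0.0163 t = 16.30 kg; h = 3.63 in = 0.09220 m; g = 9.810 m/s².
PE = 14.74 J
14.74 J × (1 cal / 4.184 J) = 3.524 cal

3.52 cal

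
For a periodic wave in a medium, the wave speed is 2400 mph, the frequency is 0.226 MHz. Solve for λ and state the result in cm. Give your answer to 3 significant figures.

Rearranging v = f·λ for λ: λ = v/f.
v = 2400 mph = 1073 m/s; f = 0.226 MHz = 2.260×10^5 Hz.
λ = 0.004747 m
0.004747 m × (1 cm / 0.01000 m) = 0.4747 cm

0.475 cm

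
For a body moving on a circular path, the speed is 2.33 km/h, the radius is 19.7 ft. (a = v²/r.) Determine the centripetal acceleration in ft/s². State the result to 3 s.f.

0.229 ft/s²

a is given directly by: a = v²/r.
v = 2.33 km/h = 0.6472 m/s; r = 19.7 ft = 6.005 m.
a = 0.06976 m/s²
0.06976 m/s² × (1 ft/s² / 0.3048 m/s²) = 0.2289 ft/s²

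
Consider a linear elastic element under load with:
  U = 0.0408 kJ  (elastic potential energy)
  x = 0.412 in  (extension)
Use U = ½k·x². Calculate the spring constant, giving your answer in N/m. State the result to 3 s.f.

7.45×10^5 N/m

Rearranging U = ½k·x² for k: k = 2U/x².
U = 0.0408 kJ = 40.80 J; x = 0.412 in = 0.01046 m.
k = 7.451×10^5 N/m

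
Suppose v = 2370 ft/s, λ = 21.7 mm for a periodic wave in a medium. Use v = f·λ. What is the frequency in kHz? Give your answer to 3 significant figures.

33.3 kHz

Solving v = f·λ for f: f = v/λ.
v = 2370 ft/s = 722.4 m/s; λ = 21.7 mm = 0.02170 m.
f = 33289 Hz
33289 Hz × (1 kHz / 1000 Hz) = 33.29 kHz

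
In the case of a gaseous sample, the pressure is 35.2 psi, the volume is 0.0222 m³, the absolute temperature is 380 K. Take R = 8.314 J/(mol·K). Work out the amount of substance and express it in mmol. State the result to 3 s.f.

1710 mmol

From the ideal-gas law: n = PV/(RT).
P = 35.2 psi = 2.427×10^5 Pa; V = 0.0222 m³; T = 380 K; R = 8.314 J/(mol·K).
n = 1.705 mol
1.705 mol × (1 mmol / 0.001000 mol) = 1705 mmol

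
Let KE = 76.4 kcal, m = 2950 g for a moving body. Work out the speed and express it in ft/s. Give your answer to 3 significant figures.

Rearranging: v = √(2·KE/m).
KE = 76.4 kcal = 3.197×10^5 J; m = 2950 g = 2.950 kg.
v = 465.5 m/s
465.5 m/s × (1 ft/s / 0.3048 m/s) = 1527 ft/s

1530 ft/s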